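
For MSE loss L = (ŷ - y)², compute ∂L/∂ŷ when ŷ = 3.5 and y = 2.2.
∂L/∂ŷ = 2.6

∂L/∂ŷ = 2(ŷ - y) = 2(3.5 - 2.2) = 2(1.3) = 2.6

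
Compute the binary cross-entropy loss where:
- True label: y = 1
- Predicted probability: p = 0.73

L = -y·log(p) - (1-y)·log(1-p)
L = 0.3147

L = -1·log(0.73) - 0·log(0.27) = -log(0.73) = 0.3147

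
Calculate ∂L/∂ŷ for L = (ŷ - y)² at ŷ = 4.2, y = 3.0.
∂L/∂ŷ = 2.4

∂L/∂ŷ = 2(ŷ - y) = 2(4.2 - 3.0) = 2(1.2) = 2.4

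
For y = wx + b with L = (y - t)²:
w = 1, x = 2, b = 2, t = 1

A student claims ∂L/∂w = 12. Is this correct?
Correct

y = (1)(2) + 2 = 4
∂L/∂y = 2(y - t) = 2(4 - 1) = 6
∂y/∂w = x = 2
∂L/∂w = 6 × 2 = 12

Claimed value: 12
Correct: The correct gradient is 12.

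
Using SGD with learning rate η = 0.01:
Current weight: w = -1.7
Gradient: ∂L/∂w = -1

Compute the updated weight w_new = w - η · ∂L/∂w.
w_new = -1.69

w_new = w - η·∂L/∂w = -1.7 - 0.01×(-1) = -1.7 - (-0.01) = -1.69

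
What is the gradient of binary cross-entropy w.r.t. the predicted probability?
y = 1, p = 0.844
∂L/∂p = -1.185

∂L/∂p = -y/p + (1-y)/(1-p) = -1/0.844 + 0 = -1.185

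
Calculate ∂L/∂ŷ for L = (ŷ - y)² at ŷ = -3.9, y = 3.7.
∂L/∂ŷ = -15.2

∂L/∂ŷ = 2(ŷ - y) = 2(-3.9 - 3.7) = 2(-7.6) = -15.2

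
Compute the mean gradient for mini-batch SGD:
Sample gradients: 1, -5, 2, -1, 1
Average gradient = -0.4

Average = (1/5)(1 + -5 + 2 + -1 + 1) = -2/5 = -0.4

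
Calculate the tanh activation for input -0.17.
-0.1684

tanh(-0.17) = (e^(-0.17) - e^(0.17))/(e^(-0.17) + e^(0.17)) = -0.1684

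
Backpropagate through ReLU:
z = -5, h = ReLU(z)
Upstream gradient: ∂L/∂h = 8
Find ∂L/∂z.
∂L/∂z = 0

h = ReLU(-5) = 0
Since z < 0: ∂h/∂z = 0
∂L/∂z = ∂L/∂h · ∂h/∂z = 8 × 0 = 0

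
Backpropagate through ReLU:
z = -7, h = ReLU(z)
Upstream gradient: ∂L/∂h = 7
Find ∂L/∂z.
∂L/∂z = 0

h = ReLU(-7) = 0
Since z < 0: ∂h/∂z = 0
∂L/∂z = ∂L/∂h · ∂h/∂z = 7 × 0 = 0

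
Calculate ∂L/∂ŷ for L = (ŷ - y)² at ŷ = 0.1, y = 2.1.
∂L/∂ŷ = -4.0

∂L/∂ŷ = 2(ŷ - y) = 2(0.1 - 2.1) = 2(-2.0) = -4.0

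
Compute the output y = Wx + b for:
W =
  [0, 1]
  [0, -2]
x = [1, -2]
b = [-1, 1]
y = [-3, 5]

Wx = [0×1 + 1×-2, 0×1 + -2×-2]
   = [-2, 4]
y = Wx + b = [-2 + -1, 4 + 1] = [-3, 5]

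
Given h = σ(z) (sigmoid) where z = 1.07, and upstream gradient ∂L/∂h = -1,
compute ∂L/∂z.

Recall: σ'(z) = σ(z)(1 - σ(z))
∂L/∂z = -0.1902

σ(1.07) = 0.7446
σ'(1.07) = σ(1.07)(1 - σ(1.07)) = 0.7446 × 0.2554 = 0.1902
∂L/∂z = ∂L/∂h · σ'(z) = -1 × 0.1902 = -0.1902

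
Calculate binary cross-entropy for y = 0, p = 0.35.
L = 0.4308

L = -0·log(0.35) - 1·log(0.65) = -log(0.65) = 0.4308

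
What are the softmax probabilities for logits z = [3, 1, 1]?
p = [0.787, 0.1065, 0.1065]

exp(z) = [20.09, 2.718, 2.718]
Sum = 25.52
p = [0.787, 0.1065, 0.1065]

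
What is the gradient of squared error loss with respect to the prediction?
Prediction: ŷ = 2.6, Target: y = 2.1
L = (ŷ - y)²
∂L/∂ŷ = 1.0

∂L/∂ŷ = 2(ŷ - y) = 2(2.6 - 2.1) = 2(0.5) = 1.0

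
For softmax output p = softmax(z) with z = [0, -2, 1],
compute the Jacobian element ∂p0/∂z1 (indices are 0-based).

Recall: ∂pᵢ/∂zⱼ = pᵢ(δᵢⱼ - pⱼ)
∂p0/∂z1 = -0.009113

p = softmax(z) = [0.2595, 0.03512, 0.7054]
p0 = 0.2595, p1 = 0.03512

∂p0/∂z1 = -p0 × p1 = -0.2595 × 0.03512 = -0.009113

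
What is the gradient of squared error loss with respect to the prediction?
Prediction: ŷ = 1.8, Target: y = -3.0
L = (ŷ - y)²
∂L/∂ŷ = 9.6

∂L/∂ŷ = 2(ŷ - y) = 2(1.8 - -3.0) = 2(4.8) = 9.6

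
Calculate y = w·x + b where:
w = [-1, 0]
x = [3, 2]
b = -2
y = -5

y = (-1)(3) + (0)(2) + -2 = -5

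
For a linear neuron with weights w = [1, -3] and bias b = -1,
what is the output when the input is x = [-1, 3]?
y = -11

y = (1)(-1) + (-3)(3) + -1 = -11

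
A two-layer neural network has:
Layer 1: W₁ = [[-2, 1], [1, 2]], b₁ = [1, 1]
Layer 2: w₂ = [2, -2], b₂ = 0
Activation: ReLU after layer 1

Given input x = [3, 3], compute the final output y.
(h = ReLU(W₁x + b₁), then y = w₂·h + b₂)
y = -20

Layer 1 pre-activation: z₁ = [-2, 10]
After ReLU: h = [0, 10]
Layer 2 output: y = 2×0 + -2×10 + 0 = -20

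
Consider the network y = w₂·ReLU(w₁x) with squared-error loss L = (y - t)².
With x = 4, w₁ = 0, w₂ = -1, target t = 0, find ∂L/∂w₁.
∂L/∂w₁ = 0

Forward pass:
z = w₁x = 0×4 = 0
h = ReLU(0) = 0
y = w₂h = -1×0 = 0

Backward pass:
∂L/∂y = 2(y - t) = 2(0 - 0) = 0
∂y/∂h = w₂ = -1
∂h/∂z = 0 (ReLU derivative)
∂z/∂w₁ = x = 4

∂L/∂w₁ = 0 × -1 × 0 × 4 = 0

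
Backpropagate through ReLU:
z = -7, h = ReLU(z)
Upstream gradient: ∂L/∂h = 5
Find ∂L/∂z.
∂L/∂z = 0

h = ReLU(-7) = 0
Since z < 0: ∂h/∂z = 0
∂L/∂z = ∂L/∂h · ∂h/∂z = 5 × 0 = 0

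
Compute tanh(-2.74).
-0.9917

tanh(-2.74) = (e^(-2.74) - e^(2.74))/(e^(-2.74) + e^(2.74)) = -0.9917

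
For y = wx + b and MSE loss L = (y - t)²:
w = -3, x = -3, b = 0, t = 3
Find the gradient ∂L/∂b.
∂L/∂b = 12

y = wx + b = (-3)(-3) + 0 = 9
∂L/∂y = 2(y - t) = 2(9 - 3) = 12
∂y/∂b = 1
∂L/∂b = ∂L/∂y · ∂y/∂b = 12 × 1 = 12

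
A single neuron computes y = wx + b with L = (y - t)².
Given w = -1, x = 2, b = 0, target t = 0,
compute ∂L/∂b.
∂L/∂b = -4

y = wx + b = (-1)(2) + 0 = -2
∂L/∂y = 2(y - t) = 2(-2 - 0) = -4
∂y/∂b = 1
∂L/∂b = ∂L/∂y · ∂y/∂b = -4 × 1 = -4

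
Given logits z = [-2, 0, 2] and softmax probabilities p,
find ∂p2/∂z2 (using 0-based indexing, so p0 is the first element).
∂p2/∂z2 = 0.1154

p = softmax(z) = [0.01588, 0.1173, 0.8668]
p2 = 0.8668

∂p2/∂z2 = p2(1 - p2) = 0.8668 × (1 - 0.8668) = 0.1154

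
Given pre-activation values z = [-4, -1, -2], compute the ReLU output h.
h = [0, 0, 0]

ReLU applied element-wise: max(0,-4)=0, max(0,-1)=0, max(0,-2)=0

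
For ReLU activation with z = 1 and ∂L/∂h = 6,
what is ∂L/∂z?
∂L/∂z = 6

h = ReLU(1) = 1
Since z > 0: ∂h/∂z = 1
∂L/∂z = ∂L/∂h · ∂h/∂z = 6 × 1 = 6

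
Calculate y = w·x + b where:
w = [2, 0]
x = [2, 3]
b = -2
y = 2

y = (2)(2) + (0)(3) + -2 = 2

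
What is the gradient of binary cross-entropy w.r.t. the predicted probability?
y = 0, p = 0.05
∂L/∂p = 1.053

∂L/∂p = -y/p + (1-y)/(1-p) = 0 + 1/0.95 = 1.053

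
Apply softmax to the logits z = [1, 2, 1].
p = [0.2119, 0.5761, 0.2119]

exp(z) = [2.718, 7.389, 2.718]
Sum = 12.83
p = [0.2119, 0.5761, 0.2119]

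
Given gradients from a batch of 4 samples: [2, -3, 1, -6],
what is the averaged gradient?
Average gradient = -1.5

Average = (1/4)(2 + -3 + 1 + -6) = -6/4 = -1.5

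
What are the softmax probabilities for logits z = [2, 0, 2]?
p = [0.4683, 0.0634, 0.4683]

exp(z) = [7.389, 1, 7.389]
Sum = 15.78
p = [0.4683, 0.0634, 0.4683]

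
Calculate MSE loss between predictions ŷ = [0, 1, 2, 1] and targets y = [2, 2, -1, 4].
MSE = 5.75

MSE = (1/4)((0-2)² + (1-2)² + (2--1)² + (1-4)²) = (1/4)(4 + 1 + 9 + 9) = 5.75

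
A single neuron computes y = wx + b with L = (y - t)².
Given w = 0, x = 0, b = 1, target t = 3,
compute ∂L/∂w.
∂L/∂w = 0

y = wx + b = (0)(0) + 1 = 1
∂L/∂y = 2(y - t) = 2(1 - 3) = -4
∂y/∂w = x = 0
∂L/∂w = ∂L/∂y · ∂y/∂w = -4 × 0 = 0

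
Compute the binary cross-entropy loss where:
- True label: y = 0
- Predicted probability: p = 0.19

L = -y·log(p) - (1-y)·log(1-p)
L = 0.2107

L = -0·log(0.19) - 1·log(0.81) = -log(0.81) = 0.2107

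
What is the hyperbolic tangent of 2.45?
0.9852

tanh(2.45) = (e^(2.45) - e^(-2.45))/(e^(2.45) + e^(-2.45)) = 0.9852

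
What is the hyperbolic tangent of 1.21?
0.8367

tanh(1.21) = (e^(1.21) - e^(-1.21))/(e^(1.21) + e^(-1.21)) = 0.8367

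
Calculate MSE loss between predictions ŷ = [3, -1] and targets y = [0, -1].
MSE = 4.5

MSE = (1/2)((3-0)² + (-1--1)²) = (1/2)(9 + 0) = 4.5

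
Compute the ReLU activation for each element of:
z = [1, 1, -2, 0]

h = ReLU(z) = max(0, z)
h = [1, 1, 0, 0]

ReLU applied element-wise: max(0,1)=1, max(0,1)=1, max(0,-2)=0, max(0,0)=0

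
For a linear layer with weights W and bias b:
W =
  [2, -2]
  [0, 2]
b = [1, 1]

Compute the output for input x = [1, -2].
y = [7, -3]

Wx = [2×1 + -2×-2, 0×1 + 2×-2]
   = [6, -4]
y = Wx + b = [6 + 1, -4 + 1] = [7, -3]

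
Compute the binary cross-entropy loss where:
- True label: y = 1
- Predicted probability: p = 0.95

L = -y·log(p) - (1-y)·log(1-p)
L = 0.05129

L = -1·log(0.95) - 0·log(0.05) = -log(0.95) = 0.05129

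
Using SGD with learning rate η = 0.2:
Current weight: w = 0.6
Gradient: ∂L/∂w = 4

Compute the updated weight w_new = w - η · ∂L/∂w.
w_new = -0.2

w_new = w - η·∂L/∂w = 0.6 - 0.2×(4) = 0.6 - (0.8) = -0.2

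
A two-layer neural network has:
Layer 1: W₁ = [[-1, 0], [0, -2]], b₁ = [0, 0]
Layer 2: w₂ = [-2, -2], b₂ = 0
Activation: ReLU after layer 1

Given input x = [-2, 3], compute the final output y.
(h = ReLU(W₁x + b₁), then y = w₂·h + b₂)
y = -4

Layer 1 pre-activation: z₁ = [2, -6]
After ReLU: h = [2, 0]
Layer 2 output: y = -2×2 + -2×0 + 0 = -4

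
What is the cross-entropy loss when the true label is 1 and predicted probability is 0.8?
L = 0.2231

L = -1·log(0.8) - 0·log(0.2) = -log(0.8) = 0.2231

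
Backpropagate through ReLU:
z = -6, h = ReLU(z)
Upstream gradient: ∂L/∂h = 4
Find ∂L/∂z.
∂L/∂z = 0

h = ReLU(-6) = 0
Since z < 0: ∂h/∂z = 0
∂L/∂z = ∂L/∂h · ∂h/∂z = 4 × 0 = 0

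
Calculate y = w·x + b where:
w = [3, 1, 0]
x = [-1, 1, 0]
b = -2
y = -4

y = (3)(-1) + (1)(1) + (0)(0) + -2 = -4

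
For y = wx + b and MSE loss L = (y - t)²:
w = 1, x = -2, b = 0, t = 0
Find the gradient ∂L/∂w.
∂L/∂w = 8

y = wx + b = (1)(-2) + 0 = -2
∂L/∂y = 2(y - t) = 2(-2 - 0) = -4
∂y/∂w = x = -2
∂L/∂w = ∂L/∂y · ∂y/∂w = -4 × -2 = 8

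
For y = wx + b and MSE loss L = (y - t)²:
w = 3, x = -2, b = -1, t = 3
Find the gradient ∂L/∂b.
∂L/∂b = -20

y = wx + b = (3)(-2) + -1 = -7
∂L/∂y = 2(y - t) = 2(-7 - 3) = -20
∂y/∂b = 1
∂L/∂b = ∂L/∂y · ∂y/∂b = -20 × 1 = -20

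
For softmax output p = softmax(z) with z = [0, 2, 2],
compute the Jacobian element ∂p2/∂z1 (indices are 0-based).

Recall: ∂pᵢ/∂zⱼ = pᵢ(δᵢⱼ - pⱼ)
∂p2/∂z1 = -0.2193

p = softmax(z) = [0.06338, 0.4683, 0.4683]
p2 = 0.4683, p1 = 0.4683

∂p2/∂z1 = -p2 × p1 = -0.4683 × 0.4683 = -0.2193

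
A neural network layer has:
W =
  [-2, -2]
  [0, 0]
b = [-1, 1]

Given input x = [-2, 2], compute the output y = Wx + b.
y = [-1, 1]

Wx = [-2×-2 + -2×2, 0×-2 + 0×2]
   = [0, 0]
y = Wx + b = [0 + -1, 0 + 1] = [-1, 1]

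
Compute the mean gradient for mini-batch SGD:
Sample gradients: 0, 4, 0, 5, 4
Average gradient = 2.6

Average = (1/5)(0 + 4 + 0 + 5 + 4) = 13/5 = 2.6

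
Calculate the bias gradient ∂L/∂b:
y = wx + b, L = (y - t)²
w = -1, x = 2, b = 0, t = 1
∂L/∂b = -6

y = wx + b = (-1)(2) + 0 = -2
∂L/∂y = 2(y - t) = 2(-2 - 1) = -6
∂y/∂b = 1
∂L/∂b = ∂L/∂y · ∂y/∂b = -6 × 1 = -6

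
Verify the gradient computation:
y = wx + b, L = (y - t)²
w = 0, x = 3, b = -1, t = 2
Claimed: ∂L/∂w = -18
Correct

y = (0)(3) + -1 = -1
∂L/∂y = 2(y - t) = 2(-1 - 2) = -6
∂y/∂w = x = 3
∂L/∂w = -6 × 3 = -18

Claimed value: -18
Correct: The correct gradient is -18.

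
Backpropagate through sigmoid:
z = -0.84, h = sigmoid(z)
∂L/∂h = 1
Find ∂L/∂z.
∂L/∂z = 0.2106

σ(-0.84) = 0.3015
σ'(-0.84) = σ(-0.84)(1 - σ(-0.84)) = 0.3015 × 0.6985 = 0.2106
∂L/∂z = ∂L/∂h · σ'(z) = 1 × 0.2106 = 0.2106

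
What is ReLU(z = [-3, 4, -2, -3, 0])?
h = [0, 4, 0, 0, 0]

ReLU applied element-wise: max(0,-3)=0, max(0,4)=4, max(0,-2)=0, max(0,-3)=0, max(0,0)=0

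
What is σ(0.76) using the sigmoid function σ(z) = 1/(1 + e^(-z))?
0.6814

sigmoid(0.76) = 1/(1 + e^(-0.76)) = 1/(1 + 0.4677) = 0.6814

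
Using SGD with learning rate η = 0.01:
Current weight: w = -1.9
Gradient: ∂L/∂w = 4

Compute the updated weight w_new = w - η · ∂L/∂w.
w_new = -1.94

w_new = w - η·∂L/∂w = -1.9 - 0.01×(4) = -1.9 - (0.04) = -1.94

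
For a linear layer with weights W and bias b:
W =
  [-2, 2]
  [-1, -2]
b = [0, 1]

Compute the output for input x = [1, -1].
y = [-4, 2]

Wx = [-2×1 + 2×-1, -1×1 + -2×-1]
   = [-4, 1]
y = Wx + b = [-4 + 0, 1 + 1] = [-4, 2]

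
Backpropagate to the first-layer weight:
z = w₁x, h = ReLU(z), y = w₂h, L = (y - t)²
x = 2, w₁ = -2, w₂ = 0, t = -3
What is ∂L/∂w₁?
∂L/∂w₁ = 0

Forward pass:
z = w₁x = -2×2 = -4
h = ReLU(-4) = 0
y = w₂h = 0×0 = 0

Backward pass:
∂L/∂y = 2(y - t) = 2(0 - -3) = 6
∂y/∂h = w₂ = 0
∂h/∂z = 0 (ReLU derivative)
∂z/∂w₁ = x = 2

∂L/∂w₁ = 6 × 0 × 0 × 2 = 0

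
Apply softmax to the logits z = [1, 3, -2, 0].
p = [0.1135, 0.839, 0.0057, 0.0418]

exp(z) = [2.718, 20.09, 0.1353, 1]
Sum = 23.94
p = [0.1135, 0.839, 0.0057, 0.0418]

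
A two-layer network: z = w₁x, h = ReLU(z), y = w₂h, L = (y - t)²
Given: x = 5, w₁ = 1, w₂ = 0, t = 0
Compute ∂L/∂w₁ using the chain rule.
∂L/∂w₁ = 0

Forward pass:
z = w₁x = 1×5 = 5
h = ReLU(5) = 5
y = w₂h = 0×5 = 0

Backward pass:
∂L/∂y = 2(y - t) = 2(0 - 0) = 0
∂y/∂h = w₂ = 0
∂h/∂z = 1 (ReLU derivative)
∂z/∂w₁ = x = 5

∂L/∂w₁ = 0 × 0 × 1 × 5 = 0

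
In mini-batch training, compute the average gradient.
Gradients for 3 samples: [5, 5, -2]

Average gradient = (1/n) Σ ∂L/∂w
Average gradient = 2.667

Average = (1/3)(5 + 5 + -2) = 8/3 = 2.667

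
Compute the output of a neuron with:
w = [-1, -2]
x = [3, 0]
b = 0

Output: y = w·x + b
y = -3

y = (-1)(3) + (-2)(0) + 0 = -3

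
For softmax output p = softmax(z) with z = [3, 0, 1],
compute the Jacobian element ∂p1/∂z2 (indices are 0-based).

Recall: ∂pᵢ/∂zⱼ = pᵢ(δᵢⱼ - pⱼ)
∂p1/∂z2 = -0.004797

p = softmax(z) = [0.8438, 0.04201, 0.1142]
p1 = 0.04201, p2 = 0.1142

∂p1/∂z2 = -p1 × p2 = -0.04201 × 0.1142 = -0.004797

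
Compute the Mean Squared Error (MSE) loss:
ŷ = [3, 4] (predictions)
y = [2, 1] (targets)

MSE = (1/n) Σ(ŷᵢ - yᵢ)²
MSE = 5

MSE = (1/2)((3-2)² + (4-1)²) = (1/2)(1 + 9) = 5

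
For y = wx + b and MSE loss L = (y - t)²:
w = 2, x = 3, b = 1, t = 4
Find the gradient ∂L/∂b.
∂L/∂b = 6

y = wx + b = (2)(3) + 1 = 7
∂L/∂y = 2(y - t) = 2(7 - 4) = 6
∂y/∂b = 1
∂L/∂b = ∂L/∂y · ∂y/∂b = 6 × 1 = 6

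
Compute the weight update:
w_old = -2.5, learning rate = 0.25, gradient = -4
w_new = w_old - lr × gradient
w_new = -1.5

w_new = w - η·∂L/∂w = -2.5 - 0.25×(-4) = -2.5 - (-1) = -1.5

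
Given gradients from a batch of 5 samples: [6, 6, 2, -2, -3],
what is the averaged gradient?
Average gradient = 1.8

Average = (1/5)(6 + 6 + 2 + -2 + -3) = 9/5 = 1.8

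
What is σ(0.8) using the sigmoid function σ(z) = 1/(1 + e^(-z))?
0.69

sigmoid(0.8) = 1/(1 + e^(-0.8)) = 1/(1 + 0.4493) = 0.69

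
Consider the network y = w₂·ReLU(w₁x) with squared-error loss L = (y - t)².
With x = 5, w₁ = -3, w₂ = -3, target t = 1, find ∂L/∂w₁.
∂L/∂w₁ = 0

Forward pass:
z = w₁x = -3×5 = -15
h = ReLU(-15) = 0
y = w₂h = -3×0 = 0

Backward pass:
∂L/∂y = 2(y - t) = 2(0 - 1) = -2
∂y/∂h = w₂ = -3
∂h/∂z = 0 (ReLU derivative)
∂z/∂w₁ = x = 5

∂L/∂w₁ = -2 × -3 × 0 × 5 = 0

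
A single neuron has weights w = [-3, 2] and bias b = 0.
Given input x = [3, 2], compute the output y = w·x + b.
y = -5

y = (-3)(3) + (2)(2) + 0 = -5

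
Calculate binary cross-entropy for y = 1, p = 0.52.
L = 0.6539

L = -1·log(0.52) - 0·log(0.48) = -log(0.52) = 0.6539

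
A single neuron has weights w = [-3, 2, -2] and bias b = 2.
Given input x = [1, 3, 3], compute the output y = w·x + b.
y = -1

y = (-3)(1) + (2)(3) + (-2)(3) + 2 = -1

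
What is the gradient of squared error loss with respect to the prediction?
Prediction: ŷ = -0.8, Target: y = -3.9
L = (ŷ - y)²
∂L/∂ŷ = 6.2

∂L/∂ŷ = 2(ŷ - y) = 2(-0.8 - -3.9) = 2(3.1) = 6.2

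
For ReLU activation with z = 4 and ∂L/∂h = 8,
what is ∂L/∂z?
∂L/∂z = 8

h = ReLU(4) = 4
Since z > 0: ∂h/∂z = 1
∂L/∂z = ∂L/∂h · ∂h/∂z = 8 × 1 = 8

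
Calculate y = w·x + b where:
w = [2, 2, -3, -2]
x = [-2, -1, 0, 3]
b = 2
y = -10

y = (2)(-2) + (2)(-1) + (-3)(0) + (-2)(3) + 2 = -10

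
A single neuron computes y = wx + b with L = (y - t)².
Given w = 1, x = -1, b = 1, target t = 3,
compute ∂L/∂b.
∂L/∂b = -6

y = wx + b = (1)(-1) + 1 = 0
∂L/∂y = 2(y - t) = 2(0 - 3) = -6
∂y/∂b = 1
∂L/∂b = ∂L/∂y · ∂y/∂b = -6 × 1 = -6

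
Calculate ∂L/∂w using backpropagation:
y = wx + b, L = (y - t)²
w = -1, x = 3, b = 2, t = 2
∂L/∂w = -18

y = wx + b = (-1)(3) + 2 = -1
∂L/∂y = 2(y - t) = 2(-1 - 2) = -6
∂y/∂w = x = 3
∂L/∂w = ∂L/∂y · ∂y/∂w = -6 × 3 = -18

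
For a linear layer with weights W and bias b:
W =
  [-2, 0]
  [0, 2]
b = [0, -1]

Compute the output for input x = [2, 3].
y = [-4, 5]

Wx = [-2×2 + 0×3, 0×2 + 2×3]
   = [-4, 6]
y = Wx + b = [-4 + 0, 6 + -1] = [-4, 5]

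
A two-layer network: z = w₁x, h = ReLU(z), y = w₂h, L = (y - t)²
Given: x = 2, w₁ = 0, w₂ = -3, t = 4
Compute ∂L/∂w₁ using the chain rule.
∂L/∂w₁ = 0

Forward pass:
z = w₁x = 0×2 = 0
h = ReLU(0) = 0
y = w₂h = -3×0 = 0

Backward pass:
∂L/∂y = 2(y - t) = 2(0 - 4) = -8
∂y/∂h = w₂ = -3
∂h/∂z = 0 (ReLU derivative)
∂z/∂w₁ = x = 2

∂L/∂w₁ = -8 × -3 × 0 × 2 = 0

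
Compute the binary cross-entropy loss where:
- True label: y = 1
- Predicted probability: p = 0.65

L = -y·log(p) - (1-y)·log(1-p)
L = 0.4308

L = -1·log(0.65) - 0·log(0.35) = -log(0.65) = 0.4308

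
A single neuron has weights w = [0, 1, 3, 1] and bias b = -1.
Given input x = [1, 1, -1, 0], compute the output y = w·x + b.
y = -3

y = (0)(1) + (1)(1) + (3)(-1) + (1)(0) + -1 = -3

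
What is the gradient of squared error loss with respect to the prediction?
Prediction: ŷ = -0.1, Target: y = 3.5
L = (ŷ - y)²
∂L/∂ŷ = -7.2

∂L/∂ŷ = 2(ŷ - y) = 2(-0.1 - 3.5) = 2(-3.6) = -7.2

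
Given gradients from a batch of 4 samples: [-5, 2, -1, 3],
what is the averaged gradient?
Average gradient = -0.25

Average = (1/4)(-5 + 2 + -1 + 3) = -1/4 = -0.25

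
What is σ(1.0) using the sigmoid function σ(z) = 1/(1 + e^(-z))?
0.7311

sigmoid(1.0) = 1/(1 + e^(-1.0)) = 1/(1 + 0.3679) = 0.7311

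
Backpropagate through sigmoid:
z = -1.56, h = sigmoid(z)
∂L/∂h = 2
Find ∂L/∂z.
∂L/∂z = 0.287

σ(-1.56) = 0.1736
σ'(-1.56) = σ(-1.56)(1 - σ(-1.56)) = 0.1736 × 0.8264 = 0.1435
∂L/∂z = ∂L/∂h · σ'(z) = 2 × 0.1435 = 0.287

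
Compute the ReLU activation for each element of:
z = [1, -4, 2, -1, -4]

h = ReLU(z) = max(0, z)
h = [1, 0, 2, 0, 0]

ReLU applied element-wise: max(0,1)=1, max(0,-4)=0, max(0,2)=2, max(0,-1)=0, max(0,-4)=0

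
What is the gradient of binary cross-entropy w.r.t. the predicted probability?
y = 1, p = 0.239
∂L/∂p = -4.184

∂L/∂p = -y/p + (1-y)/(1-p) = -1/0.239 + 0 = -4.184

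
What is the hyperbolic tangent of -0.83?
-0.6805

tanh(-0.83) = (e^(-0.83) - e^(0.83))/(e^(-0.83) + e^(0.83)) = -0.6805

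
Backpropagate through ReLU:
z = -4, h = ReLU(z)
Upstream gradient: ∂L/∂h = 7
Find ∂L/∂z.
∂L/∂z = 0

h = ReLU(-4) = 0
Since z < 0: ∂h/∂z = 0
∂L/∂z = ∂L/∂h · ∂h/∂z = 7 × 0 = 0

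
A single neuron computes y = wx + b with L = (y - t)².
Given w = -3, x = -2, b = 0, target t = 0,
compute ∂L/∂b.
∂L/∂b = 12

y = wx + b = (-3)(-2) + 0 = 6
∂L/∂y = 2(y - t) = 2(6 - 0) = 12
∂y/∂b = 1
∂L/∂b = ∂L/∂y · ∂y/∂b = 12 × 1 = 12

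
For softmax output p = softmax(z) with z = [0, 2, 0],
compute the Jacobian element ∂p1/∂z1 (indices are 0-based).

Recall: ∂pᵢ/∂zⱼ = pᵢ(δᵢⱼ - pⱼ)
∂p1/∂z1 = 0.1676

p = softmax(z) = [0.1065, 0.787, 0.1065]
p1 = 0.787

∂p1/∂z1 = p1(1 - p1) = 0.787 × (1 - 0.787) = 0.1676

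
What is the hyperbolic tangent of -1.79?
-0.9458

tanh(-1.79) = (e^(-1.79) - e^(1.79))/(e^(-1.79) + e^(1.79)) = -0.9458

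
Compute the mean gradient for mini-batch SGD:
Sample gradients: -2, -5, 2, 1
Average gradient = -1

Average = (1/4)(-2 + -5 + 2 + 1) = -4/4 = -1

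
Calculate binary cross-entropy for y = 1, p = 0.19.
L = 1.661

L = -1·log(0.19) - 0·log(0.81) = -log(0.19) = 1.661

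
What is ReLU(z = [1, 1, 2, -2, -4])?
h = [1, 1, 2, 0, 0]

ReLU applied element-wise: max(0,1)=1, max(0,1)=1, max(0,2)=2, max(0,-2)=0, max(0,-4)=0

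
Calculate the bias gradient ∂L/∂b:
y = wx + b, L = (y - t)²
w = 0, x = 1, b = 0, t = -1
∂L/∂b = 2

y = wx + b = (0)(1) + 0 = 0
∂L/∂y = 2(y - t) = 2(0 - -1) = 2
∂y/∂b = 1
∂L/∂b = ∂L/∂y · ∂y/∂b = 2 × 1 = 2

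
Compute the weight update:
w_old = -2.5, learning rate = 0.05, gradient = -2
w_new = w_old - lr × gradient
w_new = -2.4

w_new = w - η·∂L/∂w = -2.5 - 0.05×(-2) = -2.5 - (-0.1) = -2.4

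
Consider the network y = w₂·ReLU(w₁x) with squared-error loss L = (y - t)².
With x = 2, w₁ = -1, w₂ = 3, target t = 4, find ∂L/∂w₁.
∂L/∂w₁ = 0

Forward pass:
z = w₁x = -1×2 = -2
h = ReLU(-2) = 0
y = w₂h = 3×0 = 0

Backward pass:
∂L/∂y = 2(y - t) = 2(0 - 4) = -8
∂y/∂h = w₂ = 3
∂h/∂z = 0 (ReLU derivative)
∂z/∂w₁ = x = 2

∂L/∂w₁ = -8 × 3 × 0 × 2 = 0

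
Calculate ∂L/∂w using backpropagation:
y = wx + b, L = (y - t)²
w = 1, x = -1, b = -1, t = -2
∂L/∂w = 0

y = wx + b = (1)(-1) + -1 = -2
∂L/∂y = 2(y - t) = 2(-2 - -2) = 0
∂y/∂w = x = -1
∂L/∂w = ∂L/∂y · ∂y/∂w = 0 × -1 = 0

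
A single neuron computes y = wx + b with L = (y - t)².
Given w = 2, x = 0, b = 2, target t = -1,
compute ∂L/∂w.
∂L/∂w = 0

y = wx + b = (2)(0) + 2 = 2
∂L/∂y = 2(y - t) = 2(2 - -1) = 6
∂y/∂w = x = 0
∂L/∂w = ∂L/∂y · ∂y/∂w = 6 × 0 = 0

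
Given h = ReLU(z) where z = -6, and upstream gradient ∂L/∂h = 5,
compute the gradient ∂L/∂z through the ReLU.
∂L/∂z = 0

h = ReLU(-6) = 0
Since z < 0: ∂h/∂z = 0
∂L/∂z = ∂L/∂h · ∂h/∂z = 5 × 0 = 0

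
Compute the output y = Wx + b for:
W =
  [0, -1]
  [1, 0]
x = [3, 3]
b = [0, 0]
y = [-3, 3]

Wx = [0×3 + -1×3, 1×3 + 0×3]
   = [-3, 3]
y = Wx + b = [-3 + 0, 3 + 0] = [-3, 3]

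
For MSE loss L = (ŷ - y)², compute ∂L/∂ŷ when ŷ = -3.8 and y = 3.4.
∂L/∂ŷ = -14.4

∂L/∂ŷ = 2(ŷ - y) = 2(-3.8 - 3.4) = 2(-7.2) = -14.4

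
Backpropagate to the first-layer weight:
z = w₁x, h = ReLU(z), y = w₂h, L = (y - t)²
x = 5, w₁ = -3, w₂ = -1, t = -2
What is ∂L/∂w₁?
∂L/∂w₁ = 0

Forward pass:
z = w₁x = -3×5 = -15
h = ReLU(-15) = 0
y = w₂h = -1×0 = 0

Backward pass:
∂L/∂y = 2(y - t) = 2(0 - -2) = 4
∂y/∂h = w₂ = -1
∂h/∂z = 0 (ReLU derivative)
∂z/∂w₁ = x = 5

∂L/∂w₁ = 4 × -1 × 0 × 5 = 0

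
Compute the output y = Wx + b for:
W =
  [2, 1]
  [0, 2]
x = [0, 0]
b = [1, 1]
y = [1, 1]

Wx = [2×0 + 1×0, 0×0 + 2×0]
   = [0, 0]
y = Wx + b = [0 + 1, 0 + 1] = [1, 1]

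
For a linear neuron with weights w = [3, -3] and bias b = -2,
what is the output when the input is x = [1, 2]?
y = -5

y = (3)(1) + (-3)(2) + -2 = -5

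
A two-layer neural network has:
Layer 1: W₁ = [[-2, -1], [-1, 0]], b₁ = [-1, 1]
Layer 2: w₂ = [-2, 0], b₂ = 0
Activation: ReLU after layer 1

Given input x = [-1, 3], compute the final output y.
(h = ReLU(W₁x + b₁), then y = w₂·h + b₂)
y = 0

Layer 1 pre-activation: z₁ = [-2, 2]
After ReLU: h = [0, 2]
Layer 2 output: y = -2×0 + 0×2 + 0 = 0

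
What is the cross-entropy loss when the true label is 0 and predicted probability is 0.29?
L = 0.3425

L = -0·log(0.29) - 1·log(0.71) = -log(0.71) = 0.3425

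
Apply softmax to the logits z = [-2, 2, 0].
p = [0.0159, 0.8668, 0.1173]

exp(z) = [0.1353, 7.389, 1]
Sum = 8.524
p = [0.0159, 0.8668, 0.1173]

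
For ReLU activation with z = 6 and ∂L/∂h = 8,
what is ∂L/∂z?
∂L/∂z = 8

h = ReLU(6) = 6
Since z > 0: ∂h/∂z = 1
∂L/∂z = ∂L/∂h · ∂h/∂z = 8 × 1 = 8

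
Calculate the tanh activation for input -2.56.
-0.9881

tanh(-2.56) = (e^(-2.56) - e^(2.56))/(e^(-2.56) + e^(2.56)) = -0.9881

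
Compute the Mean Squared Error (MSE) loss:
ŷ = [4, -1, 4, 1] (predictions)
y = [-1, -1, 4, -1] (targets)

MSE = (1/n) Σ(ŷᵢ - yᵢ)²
MSE = 7.25

MSE = (1/4)((4--1)² + (-1--1)² + (4-4)² + (1--1)²) = (1/4)(25 + 0 + 0 + 4) = 7.25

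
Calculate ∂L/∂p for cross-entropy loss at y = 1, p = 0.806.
∂L/∂p = -1.241

∂L/∂p = -y/p + (1-y)/(1-p) = -1/0.806 + 0 = -1.241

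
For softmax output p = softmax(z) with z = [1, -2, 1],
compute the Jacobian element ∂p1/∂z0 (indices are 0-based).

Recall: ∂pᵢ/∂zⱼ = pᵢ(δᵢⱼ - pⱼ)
∂p1/∂z0 = -0.01185

p = softmax(z) = [0.4879, 0.02429, 0.4879]
p1 = 0.02429, p0 = 0.4879

∂p1/∂z0 = -p1 × p0 = -0.02429 × 0.4879 = -0.01185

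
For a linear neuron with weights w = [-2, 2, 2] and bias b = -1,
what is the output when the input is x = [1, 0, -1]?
y = -5

y = (-2)(1) + (2)(0) + (2)(-1) + -1 = -5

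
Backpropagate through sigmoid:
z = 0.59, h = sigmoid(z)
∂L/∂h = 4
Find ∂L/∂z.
∂L/∂z = 0.9178

σ(0.59) = 0.6434
σ'(0.59) = σ(0.59)(1 - σ(0.59)) = 0.6434 × 0.3566 = 0.2294
∂L/∂z = ∂L/∂h · σ'(z) = 4 × 0.2294 = 0.9178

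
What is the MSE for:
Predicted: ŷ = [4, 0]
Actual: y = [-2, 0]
MSE = 18

MSE = (1/2)((4--2)² + (0-0)²) = (1/2)(36 + 0) = 18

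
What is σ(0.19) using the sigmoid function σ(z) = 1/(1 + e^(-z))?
0.5474

sigmoid(0.19) = 1/(1 + e^(-0.19)) = 1/(1 + 0.827) = 0.5474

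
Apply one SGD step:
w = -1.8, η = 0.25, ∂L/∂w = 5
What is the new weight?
w_new = -3.05

w_new = w - η·∂L/∂w = -1.8 - 0.25×(5) = -1.8 - (1.25) = -3.05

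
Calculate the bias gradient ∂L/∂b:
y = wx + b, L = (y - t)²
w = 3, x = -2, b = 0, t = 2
∂L/∂b = -16

y = wx + b = (3)(-2) + 0 = -6
∂L/∂y = 2(y - t) = 2(-6 - 2) = -16
∂y/∂b = 1
∂L/∂b = ∂L/∂y · ∂y/∂b = -16 × 1 = -16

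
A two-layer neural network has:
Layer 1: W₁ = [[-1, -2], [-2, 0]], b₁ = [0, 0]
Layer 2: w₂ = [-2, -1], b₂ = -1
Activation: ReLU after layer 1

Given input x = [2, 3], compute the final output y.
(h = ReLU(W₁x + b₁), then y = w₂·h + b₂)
y = -1

Layer 1 pre-activation: z₁ = [-8, -4]
After ReLU: h = [0, 0]
Layer 2 output: y = -2×0 + -1×0 + -1 = -1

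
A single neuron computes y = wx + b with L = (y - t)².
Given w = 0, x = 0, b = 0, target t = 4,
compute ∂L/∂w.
∂L/∂w = 0

y = wx + b = (0)(0) + 0 = 0
∂L/∂y = 2(y - t) = 2(0 - 4) = -8
∂y/∂w = x = 0
∂L/∂w = ∂L/∂y · ∂y/∂w = -8 × 0 = 0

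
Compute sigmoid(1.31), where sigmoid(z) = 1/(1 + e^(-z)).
0.7875

sigmoid(1.31) = 1/(1 + e^(-1.31)) = 1/(1 + 0.2698) = 0.7875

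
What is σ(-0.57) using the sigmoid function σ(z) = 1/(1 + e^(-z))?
0.3612

sigmoid(-0.57) = 1/(1 + e^(0.57)) = 1/(1 + 1.768) = 0.3612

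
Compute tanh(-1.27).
-0.8538

tanh(-1.27) = (e^(-1.27) - e^(1.27))/(e^(-1.27) + e^(1.27)) = -0.8538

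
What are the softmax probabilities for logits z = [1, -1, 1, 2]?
p = [0.206, 0.0279, 0.206, 0.5601]

exp(z) = [2.718, 0.3679, 2.718, 7.389]
Sum = 13.19
p = [0.206, 0.0279, 0.206, 0.5601]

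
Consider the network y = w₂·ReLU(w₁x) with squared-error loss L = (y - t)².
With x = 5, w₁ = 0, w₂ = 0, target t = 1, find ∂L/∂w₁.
∂L/∂w₁ = 0

Forward pass:
z = w₁x = 0×5 = 0
h = ReLU(0) = 0
y = w₂h = 0×0 = 0

Backward pass:
∂L/∂y = 2(y - t) = 2(0 - 1) = -2
∂y/∂h = w₂ = 0
∂h/∂z = 0 (ReLU derivative)
∂z/∂w₁ = x = 5

∂L/∂w₁ = -2 × 0 × 0 × 5 = 0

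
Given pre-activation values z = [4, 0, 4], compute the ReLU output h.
h = [4, 0, 4]

ReLU applied element-wise: max(0,4)=4, max(0,0)=0, max(0,4)=4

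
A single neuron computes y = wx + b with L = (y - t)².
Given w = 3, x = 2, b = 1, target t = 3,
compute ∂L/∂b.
∂L/∂b = 8

y = wx + b = (3)(2) + 1 = 7
∂L/∂y = 2(y - t) = 2(7 - 3) = 8
∂y/∂b = 1
∂L/∂b = ∂L/∂y · ∂y/∂b = 8 × 1 = 8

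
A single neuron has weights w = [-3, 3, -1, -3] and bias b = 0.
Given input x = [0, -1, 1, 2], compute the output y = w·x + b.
y = -10

y = (-3)(0) + (3)(-1) + (-1)(1) + (-3)(2) + 0 = -10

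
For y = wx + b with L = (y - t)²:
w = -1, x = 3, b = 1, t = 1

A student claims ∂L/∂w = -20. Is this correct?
Incorrect

y = (-1)(3) + 1 = -2
∂L/∂y = 2(y - t) = 2(-2 - 1) = -6
∂y/∂w = x = 3
∂L/∂w = -6 × 3 = -18

Claimed value: -20
Incorrect: The correct gradient is -18.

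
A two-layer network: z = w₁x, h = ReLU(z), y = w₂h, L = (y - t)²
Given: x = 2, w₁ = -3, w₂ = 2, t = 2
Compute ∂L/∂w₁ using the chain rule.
∂L/∂w₁ = 0

Forward pass:
z = w₁x = -3×2 = -6
h = ReLU(-6) = 0
y = w₂h = 2×0 = 0

Backward pass:
∂L/∂y = 2(y - t) = 2(0 - 2) = -4
∂y/∂h = w₂ = 2
∂h/∂z = 0 (ReLU derivative)
∂z/∂w₁ = x = 2

∂L/∂w₁ = -4 × 2 × 0 × 2 = 0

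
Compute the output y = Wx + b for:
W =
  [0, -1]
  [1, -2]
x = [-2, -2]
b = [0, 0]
y = [2, 2]

Wx = [0×-2 + -1×-2, 1×-2 + -2×-2]
   = [2, 2]
y = Wx + b = [2 + 0, 2 + 0] = [2, 2]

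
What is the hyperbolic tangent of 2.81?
0.9928

tanh(2.81) = (e^(2.81) - e^(-2.81))/(e^(2.81) + e^(-2.81)) = 0.9928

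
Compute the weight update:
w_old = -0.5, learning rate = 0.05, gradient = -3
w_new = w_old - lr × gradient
w_new = -0.35

w_new = w - η·∂L/∂w = -0.5 - 0.05×(-3) = -0.5 - (-0.15) = -0.35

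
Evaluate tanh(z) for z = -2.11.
-0.971

tanh(-2.11) = (e^(-2.11) - e^(2.11))/(e^(-2.11) + e^(2.11)) = -0.971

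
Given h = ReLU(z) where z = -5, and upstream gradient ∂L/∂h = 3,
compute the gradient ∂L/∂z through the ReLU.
∂L/∂z = 0

h = ReLU(-5) = 0
Since z < 0: ∂h/∂z = 0
∂L/∂z = ∂L/∂h · ∂h/∂z = 3 × 0 = 0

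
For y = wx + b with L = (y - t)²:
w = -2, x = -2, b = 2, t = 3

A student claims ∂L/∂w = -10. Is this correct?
Incorrect

y = (-2)(-2) + 2 = 6
∂L/∂y = 2(y - t) = 2(6 - 3) = 6
∂y/∂w = x = -2
∂L/∂w = 6 × -2 = -12

Claimed value: -10
Incorrect: The correct gradient is -12.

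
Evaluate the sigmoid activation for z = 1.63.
0.8362

sigmoid(1.63) = 1/(1 + e^(-1.63)) = 1/(1 + 0.1959) = 0.8362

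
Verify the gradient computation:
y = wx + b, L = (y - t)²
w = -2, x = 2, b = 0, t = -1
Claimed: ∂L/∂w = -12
Correct

y = (-2)(2) + 0 = -4
∂L/∂y = 2(y - t) = 2(-4 - -1) = -6
∂y/∂w = x = 2
∂L/∂w = -6 × 2 = -12

Claimed value: -12
Correct: The correct gradient is -12.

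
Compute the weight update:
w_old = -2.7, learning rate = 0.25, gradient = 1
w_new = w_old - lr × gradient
w_new = -2.95

w_new = w - η·∂L/∂w = -2.7 - 0.25×(1) = -2.7 - (0.25) = -2.95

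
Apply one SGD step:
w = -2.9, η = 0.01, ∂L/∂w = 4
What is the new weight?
w_new = -2.94

w_new = w - η·∂L/∂w = -2.9 - 0.01×(4) = -2.9 - (0.04) = -2.94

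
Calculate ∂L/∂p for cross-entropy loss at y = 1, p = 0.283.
∂L/∂p = -3.534

∂L/∂p = -y/p + (1-y)/(1-p) = -1/0.283 + 0 = -3.534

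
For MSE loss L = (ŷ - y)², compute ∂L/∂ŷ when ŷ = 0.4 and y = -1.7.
∂L/∂ŷ = 4.2

∂L/∂ŷ = 2(ŷ - y) = 2(0.4 - -1.7) = 2(2.1) = 4.2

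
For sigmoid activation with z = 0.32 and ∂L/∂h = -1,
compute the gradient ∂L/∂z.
∂L/∂z = -0.2437

σ(0.32) = 0.5793
σ'(0.32) = σ(0.32)(1 - σ(0.32)) = 0.5793 × 0.4207 = 0.2437
∂L/∂z = ∂L/∂h · σ'(z) = -1 × 0.2437 = -0.2437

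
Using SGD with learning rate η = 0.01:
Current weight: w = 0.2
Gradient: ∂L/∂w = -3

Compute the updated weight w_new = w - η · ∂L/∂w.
w_new = 0.23

w_new = w - η·∂L/∂w = 0.2 - 0.01×(-3) = 0.2 - (-0.03) = 0.23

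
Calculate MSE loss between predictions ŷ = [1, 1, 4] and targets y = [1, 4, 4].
MSE = 3

MSE = (1/3)((1-1)² + (1-4)² + (4-4)²) = (1/3)(0 + 9 + 0) = 3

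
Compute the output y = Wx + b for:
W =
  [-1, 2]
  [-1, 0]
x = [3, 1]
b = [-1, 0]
y = [-2, -3]

Wx = [-1×3 + 2×1, -1×3 + 0×1]
   = [-1, -3]
y = Wx + b = [-1 + -1, -3 + 0] = [-2, -3]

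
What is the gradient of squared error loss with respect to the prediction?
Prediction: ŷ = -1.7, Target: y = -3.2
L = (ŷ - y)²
∂L/∂ŷ = 3.0

∂L/∂ŷ = 2(ŷ - y) = 2(-1.7 - -3.2) = 2(1.5) = 3.0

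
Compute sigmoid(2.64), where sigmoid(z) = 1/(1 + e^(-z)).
0.9334

sigmoid(2.64) = 1/(1 + e^(-2.64)) = 1/(1 + 0.07136) = 0.9334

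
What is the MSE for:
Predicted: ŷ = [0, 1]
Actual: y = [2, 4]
MSE = 6.5

MSE = (1/2)((0-2)² + (1-4)²) = (1/2)(4 + 9) = 6.5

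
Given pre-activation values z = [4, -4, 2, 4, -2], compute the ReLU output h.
h = [4, 0, 2, 4, 0]

ReLU applied element-wise: max(0,4)=4, max(0,-4)=0, max(0,2)=2, max(0,4)=4, max(0,-2)=0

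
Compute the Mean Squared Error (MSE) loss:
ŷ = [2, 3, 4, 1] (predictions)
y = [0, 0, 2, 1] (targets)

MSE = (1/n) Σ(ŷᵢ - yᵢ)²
MSE = 4.25

MSE = (1/4)((2-0)² + (3-0)² + (4-2)² + (1-1)²) = (1/4)(4 + 9 + 4 + 0) = 4.25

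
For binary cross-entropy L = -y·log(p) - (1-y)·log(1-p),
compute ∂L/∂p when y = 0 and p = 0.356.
∂L/∂p = 1.553

∂L/∂p = -y/p + (1-y)/(1-p) = 0 + 1/0.644 = 1.553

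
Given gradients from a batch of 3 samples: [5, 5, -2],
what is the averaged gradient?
Average gradient = 2.667

Average = (1/3)(5 + 5 + -2) = 8/3 = 2.667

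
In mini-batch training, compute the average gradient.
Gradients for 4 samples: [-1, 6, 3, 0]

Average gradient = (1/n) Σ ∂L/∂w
Average gradient = 2

Average = (1/4)(-1 + 6 + 3 + 0) = 8/4 = 2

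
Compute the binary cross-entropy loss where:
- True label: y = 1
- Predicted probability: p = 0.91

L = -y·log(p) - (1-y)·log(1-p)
L = 0.09431

L = -1·log(0.91) - 0·log(0.09) = -log(0.91) = 0.09431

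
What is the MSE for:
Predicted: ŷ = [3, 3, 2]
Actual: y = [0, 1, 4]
MSE = 5.667

MSE = (1/3)((3-0)² + (3-1)² + (2-4)²) = (1/3)(9 + 4 + 4) = 5.667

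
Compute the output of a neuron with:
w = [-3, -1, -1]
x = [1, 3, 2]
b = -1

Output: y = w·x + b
y = -9

y = (-3)(1) + (-1)(3) + (-1)(2) + -1 = -9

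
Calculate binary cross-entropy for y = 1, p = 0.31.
L = 1.171

L = -1·log(0.31) - 0·log(0.69) = -log(0.31) = 1.171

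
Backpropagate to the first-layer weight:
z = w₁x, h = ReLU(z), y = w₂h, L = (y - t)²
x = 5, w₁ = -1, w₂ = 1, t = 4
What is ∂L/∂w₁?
∂L/∂w₁ = 0

Forward pass:
z = w₁x = -1×5 = -5
h = ReLU(-5) = 0
y = w₂h = 1×0 = 0

Backward pass:
∂L/∂y = 2(y - t) = 2(0 - 4) = -8
∂y/∂h = w₂ = 1
∂h/∂z = 0 (ReLU derivative)
∂z/∂w₁ = x = 5

∂L/∂w₁ = -8 × 1 × 0 × 5 = 0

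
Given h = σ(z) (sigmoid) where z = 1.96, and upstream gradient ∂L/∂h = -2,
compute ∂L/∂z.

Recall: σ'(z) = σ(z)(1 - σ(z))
∂L/∂z = -0.2164

σ(1.96) = 0.8765
σ'(1.96) = σ(1.96)(1 - σ(1.96)) = 0.8765 × 0.1235 = 0.1082
∂L/∂z = ∂L/∂h · σ'(z) = -2 × 0.1082 = -0.2164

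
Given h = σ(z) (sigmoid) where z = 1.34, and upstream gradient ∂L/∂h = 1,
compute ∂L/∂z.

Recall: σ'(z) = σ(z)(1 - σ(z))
∂L/∂z = 0.1644

σ(1.34) = 0.7925
σ'(1.34) = σ(1.34)(1 - σ(1.34)) = 0.7925 × 0.2075 = 0.1644
∂L/∂z = ∂L/∂h · σ'(z) = 1 × 0.1644 = 0.1644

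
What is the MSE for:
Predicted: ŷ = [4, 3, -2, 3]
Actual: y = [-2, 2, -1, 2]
MSE = 9.75

MSE = (1/4)((4--2)² + (3-2)² + (-2--1)² + (3-2)²) = (1/4)(36 + 1 + 1 + 1) = 9.75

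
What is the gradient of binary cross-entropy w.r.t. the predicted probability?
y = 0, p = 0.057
∂L/∂p = 1.06

∂L/∂p = -y/p + (1-y)/(1-p) = 0 + 1/0.943 = 1.06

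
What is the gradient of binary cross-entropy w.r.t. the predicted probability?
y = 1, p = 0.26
∂L/∂p = -3.846

∂L/∂p = -y/p + (1-y)/(1-p) = -1/0.26 + 0 = -3.846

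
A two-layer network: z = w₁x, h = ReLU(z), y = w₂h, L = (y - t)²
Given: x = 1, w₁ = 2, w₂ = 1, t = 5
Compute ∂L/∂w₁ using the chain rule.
∂L/∂w₁ = -6

Forward pass:
z = w₁x = 2×1 = 2
h = ReLU(2) = 2
y = w₂h = 1×2 = 2

Backward pass:
∂L/∂y = 2(y - t) = 2(2 - 5) = -6
∂y/∂h = w₂ = 1
∂h/∂z = 1 (ReLU derivative)
∂z/∂w₁ = x = 1

∂L/∂w₁ = -6 × 1 × 1 × 1 = -6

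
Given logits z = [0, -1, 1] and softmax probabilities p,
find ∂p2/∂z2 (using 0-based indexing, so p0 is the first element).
∂p2/∂z2 = 0.2227

p = softmax(z) = [0.2447, 0.09003, 0.6652]
p2 = 0.6652

∂p2/∂z2 = p2(1 - p2) = 0.6652 × (1 - 0.6652) = 0.2227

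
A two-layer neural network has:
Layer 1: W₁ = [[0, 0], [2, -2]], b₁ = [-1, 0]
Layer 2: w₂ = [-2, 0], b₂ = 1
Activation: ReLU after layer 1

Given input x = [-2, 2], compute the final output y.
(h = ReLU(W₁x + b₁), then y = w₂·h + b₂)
y = 1

Layer 1 pre-activation: z₁ = [-1, -8]
After ReLU: h = [0, 0]
Layer 2 output: y = -2×0 + 0×0 + 1 = 1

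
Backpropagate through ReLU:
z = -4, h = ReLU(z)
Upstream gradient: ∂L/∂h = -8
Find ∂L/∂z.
∂L/∂z = 0

h = ReLU(-4) = 0
Since z < 0: ∂h/∂z = 0
∂L/∂z = ∂L/∂h · ∂h/∂z = -8 × 0 = 0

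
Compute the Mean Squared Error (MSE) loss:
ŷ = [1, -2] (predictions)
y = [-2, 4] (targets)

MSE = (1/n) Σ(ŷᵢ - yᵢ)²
MSE = 22.5

MSE = (1/2)((1--2)² + (-2-4)²) = (1/2)(9 + 36) = 22.5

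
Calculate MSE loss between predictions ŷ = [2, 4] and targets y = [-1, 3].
MSE = 5

MSE = (1/2)((2--1)² + (4-3)²) = (1/2)(9 + 1) = 5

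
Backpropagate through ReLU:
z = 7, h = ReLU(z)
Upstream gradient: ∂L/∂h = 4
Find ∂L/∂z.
∂L/∂z = 4

h = ReLU(7) = 7
Since z > 0: ∂h/∂z = 1
∂L/∂z = ∂L/∂h · ∂h/∂z = 4 × 1 = 4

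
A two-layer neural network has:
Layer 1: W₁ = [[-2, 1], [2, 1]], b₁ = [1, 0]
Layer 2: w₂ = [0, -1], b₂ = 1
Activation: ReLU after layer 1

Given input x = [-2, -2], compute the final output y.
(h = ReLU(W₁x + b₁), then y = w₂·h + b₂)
y = 1

Layer 1 pre-activation: z₁ = [3, -6]
After ReLU: h = [3, 0]
Layer 2 output: y = 0×3 + -1×0 + 1 = 1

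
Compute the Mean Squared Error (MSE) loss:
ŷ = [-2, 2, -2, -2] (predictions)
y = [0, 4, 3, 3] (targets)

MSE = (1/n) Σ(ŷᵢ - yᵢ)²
MSE = 14.5

MSE = (1/4)((-2-0)² + (2-4)² + (-2-3)² + (-2-3)²) = (1/4)(4 + 4 + 25 + 25) = 14.5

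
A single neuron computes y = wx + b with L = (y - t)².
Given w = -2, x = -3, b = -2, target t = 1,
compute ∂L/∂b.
∂L/∂b = 6

y = wx + b = (-2)(-3) + -2 = 4
∂L/∂y = 2(y - t) = 2(4 - 1) = 6
∂y/∂b = 1
∂L/∂b = ∂L/∂y · ∂y/∂b = 6 × 1 = 6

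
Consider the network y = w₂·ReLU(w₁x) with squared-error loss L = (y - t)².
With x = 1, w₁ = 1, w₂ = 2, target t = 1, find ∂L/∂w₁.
∂L/∂w₁ = 4

Forward pass:
z = w₁x = 1×1 = 1
h = ReLU(1) = 1
y = w₂h = 2×1 = 2

Backward pass:
∂L/∂y = 2(y - t) = 2(2 - 1) = 2
∂y/∂h = w₂ = 2
∂h/∂z = 1 (ReLU derivative)
∂z/∂w₁ = x = 1

∂L/∂w₁ = 2 × 2 × 1 × 1 = 4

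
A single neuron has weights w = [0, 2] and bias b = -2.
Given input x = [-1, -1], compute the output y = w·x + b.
y = -4

y = (0)(-1) + (2)(-1) + -2 = -4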